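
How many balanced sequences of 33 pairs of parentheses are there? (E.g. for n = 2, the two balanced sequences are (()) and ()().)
C_33 = 212336130412243110

These balanced parentheses are counted by the Catalan number C_n = (1/(n + 1)) · C(2n, n). For n = 33: C_33 = (1/34) · C(66, 33) = 7219428434016265740/34 = 212336130412243110.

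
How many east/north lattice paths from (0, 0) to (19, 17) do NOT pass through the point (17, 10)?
Number of paths = 8293790340

Total paths from (0, 0) to (19, 17): C(36, 19) = 8597496600. Paths through (17, 10): (paths (0, 0) → (17, 10)) × (paths (17, 10) → (19, 17)) = C(27, 17) · C(9, 2) = 8436285 · 36 = 303706260. Avoidance count = 8597496600 − 303706260 = 8293790340.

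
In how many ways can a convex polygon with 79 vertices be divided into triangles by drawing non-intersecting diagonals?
C_77 = 18793142726809884575211361279087545193250040

These polygon triangulations are counted by the Catalan number C_n = (1/(n + 1)) · C(2n, n). For n = 77: C_77 = (1/78) · C(154, 77) = 1465865132691170996866486179768828525073503120/78 = 18793142726809884575211361279087545193250040.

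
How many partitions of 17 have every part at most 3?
p(17, parts ≤ 3) = 33

Use the recurrence p(n, m) = p(n, m−1) + p(n−m, m): either the largest part is < m (count p(n, m−1)) or the largest part is exactly m (remove one copy of m, count p(n−m, m)). With p(0, ·) = 1 this gives p(17, parts ≤ 3) = 33. (By conjugating Young diagrams, this also counts partitions of 17 into at most 3 parts.)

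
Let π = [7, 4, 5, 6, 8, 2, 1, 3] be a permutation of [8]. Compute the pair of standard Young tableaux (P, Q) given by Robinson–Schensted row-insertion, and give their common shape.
P = [1, 3, 6, 8] / [2, 5] / [4] / [7];  Q = [1, 3, 4, 5] / [2, 8] / [6] / [7];  common shape = (4, 2, 1, 1)

Row-insert the values π_1, π_2, … into P one at a time, bumping the leftmost entry strictly greater than the inserted value down to the next row. The recording tableau Q records, in position (i, j), the step at which that cell was added to P.
  Insert 7 (step 1): P = [7];  Q = [1]
  Insert 4 (step 2): P = [4] / [7];  Q = [1] / [2]
  Insert 5 (step 3): P = [4, 5] / [7];  Q = [1, 3] / [2]
  Insert 6 (step 4): P = [4, 5, 6] / [7];  Q = [1, 3, 4] / [2]
  Insert 8 (step 5): P = [4, 5, 6, 8] / [7];  Q = [1, 3, 4, 5] / [2]
  Insert 2 (step 6): P = [2, 5, 6, 8] / [4] / [7];  Q = [1, 3, 4, 5] / [2] / [6]
  Insert 1 (step 7): P = [1, 5, 6, 8] / [2] / [4] / [7];  Q = [1, 3, 4, 5] / [2] / [6] / [7]
  Insert 3 (step 8): P = [1, 3, 6, 8] / [2, 5] / [4] / [7];  Q = [1, 3, 4, 5] / [2, 8] / [6] / [7]
Final shape: (4, 2, 1, 1).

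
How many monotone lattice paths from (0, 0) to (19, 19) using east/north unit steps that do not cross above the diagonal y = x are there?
C_19 = 1767263190

These NE paths below the diagonal are counted by the Catalan number C_n = (1/(n + 1)) · C(2n, n). For n = 19: C_19 = (1/20) · C(38, 19) = 35345263800/20 = 1767263190.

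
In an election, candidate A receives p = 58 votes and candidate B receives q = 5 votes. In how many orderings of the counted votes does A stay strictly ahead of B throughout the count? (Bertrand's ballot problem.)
Strict-lead orderings = 5913157

Total orderings of the 63 votes with 58 for A: C(63, 58) = 7028847. By the Bertrand ballot formula (Cycle Lemma / reflection principle), the number of orderings in which A is strictly ahead of B throughout is (p − q)/(p + q) · C(p + q, p) = (58 − 5)/(58 + 5) · 7028847 = 5913157.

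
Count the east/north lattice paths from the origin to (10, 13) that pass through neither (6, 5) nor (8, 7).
Number of paths = 812812

Inclusion–exclusion. Total paths: C(23, 10) = 1144066. Through P₁: C(11, 6)·C(12, 4) = 228690. Through P₂: C(15, 8)·C(8, 2) = 180180. Since P₁ is strictly southwest of P₂, a monotone path through both must visit P₁ then P₂; paths through both = C(11, 6)·C(4, 2)·C(8, 2) = 77616. Avoid both = 1144066 − 228690 − 180180 + 77616 = 812812.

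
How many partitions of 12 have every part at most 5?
p(12, parts ≤ 5) = 47

Partitions of 12 with all parts ≤ 5: 5+5+2, 5+5+1+1, 5+4+3, 5+4+2+1, 5+4+1+1+1, 5+3+3+1, 5+3+2+2, 5+3+2+1+1, 5+3+1+1+1+1, 5+2+2+2+1, 5+2+2+1+1+1, 5+2+1+1+1+1+1, 5+1+1+1+1+1+1+1, 4+4+4, 4+4+3+1, 4+4+2+2, 4+4+2+1+1, 4+4+1+1+1+1, 4+3+3+2, 4+3+3+1+1, 4+3+2+2+1, 4+3+2+1+1+1, 4+3+1+1+1+1+1, 4+2+2+2+2, 4+2+2+2+1+1, 4+2+2+1+1+1+1, 4+2+1+1+1+1+1+1, 4+1+1+1+1+1+1+1+1, 3+3+3+3, 3+3+3+2+1, … (47 total). Count = 47.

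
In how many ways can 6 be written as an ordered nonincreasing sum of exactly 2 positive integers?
p(6, 2 parts) = 3

Partitions of n into exactly k parts ↔ partitions of n − k into at most k parts (subtract 1 from each part). For n = 6, k = 2, the partitions are: 5+1, 4+2, 3+3. Count = 3.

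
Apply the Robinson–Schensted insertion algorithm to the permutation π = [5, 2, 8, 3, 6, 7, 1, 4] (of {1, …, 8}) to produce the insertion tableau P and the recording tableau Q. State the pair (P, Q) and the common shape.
P = [1, 3, 4, 7] / [2, 6] / [5, 8];  Q = [1, 3, 5, 6] / [2, 4] / [7, 8];  common shape = (4, 2, 2)

Row-insert the values π_1, π_2, … into P one at a time, bumping the leftmost entry strictly greater than the inserted value down to the next row. The recording tableau Q records, in position (i, j), the step at which that cell was added to P.
  Insert 5 (step 1): P = [5];  Q = [1]
  Insert 2 (step 2): P = [2] / [5];  Q = [1] / [2]
  Insert 8 (step 3): P = [2, 8] / [5];  Q = [1, 3] / [2]
  Insert 3 (step 4): P = [2, 3] / [5, 8];  Q = [1, 3] / [2, 4]
  Insert 6 (step 5): P = [2, 3, 6] / [5, 8];  Q = [1, 3, 5] / [2, 4]
  Insert 7 (step 6): P = [2, 3, 6, 7] / [5, 8];  Q = [1, 3, 5, 6] / [2, 4]
  Insert 1 (step 7): P = [1, 3, 6, 7] / [2, 8] / [5];  Q = [1, 3, 5, 6] / [2, 4] / [7]
  Insert 4 (step 8): P = [1, 3, 4, 7] / [2, 6] / [5, 8];  Q = [1, 3, 5, 6] / [2, 4] / [7, 8]
Final shape: (4, 2, 2).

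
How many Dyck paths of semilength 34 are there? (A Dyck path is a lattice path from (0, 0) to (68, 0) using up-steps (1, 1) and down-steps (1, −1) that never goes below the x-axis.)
C_34 = 812944042149730764

These Dyck paths are counted by the Catalan number C_n = (1/(n + 1)) · C(2n, n). For n = 34: C_34 = (1/35) · C(68, 34) = 28453041475240576740/35 = 812944042149730764.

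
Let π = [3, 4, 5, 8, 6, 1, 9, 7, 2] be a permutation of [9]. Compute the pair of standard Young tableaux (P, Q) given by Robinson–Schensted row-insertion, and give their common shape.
P = [1, 2, 5, 6, 7] / [3, 4] / [8, 9];  Q = [1, 2, 3, 4, 7] / [5, 8] / [6, 9];  common shape = (5, 2, 2)

Row-insert the values π_1, π_2, … into P one at a time, bumping the leftmost entry strictly greater than the inserted value down to the next row. The recording tableau Q records, in position (i, j), the step at which that cell was added to P.
  Insert 3 (step 1): P = [3];  Q = [1]
  Insert 4 (step 2): P = [3, 4];  Q = [1, 2]
  Insert 5 (step 3): P = [3, 4, 5];  Q = [1, 2, 3]
  Insert 8 (step 4): P = [3, 4, 5, 8];  Q = [1, 2, 3, 4]
  Insert 6 (step 5): P = [3, 4, 5, 6] / [8];  Q = [1, 2, 3, 4] / [5]
  Insert 1 (step 6): P = [1, 4, 5, 6] / [3] / [8];  Q = [1, 2, 3, 4] / [5] / [6]
  Insert 9 (step 7): P = [1, 4, 5, 6, 9] / [3] / [8];  Q = [1, 2, 3, 4, 7] / [5] / [6]
  Insert 7 (step 8): P = [1, 4, 5, 6, 7] / [3, 9] / [8];  Q = [1, 2, 3, 4, 7] / [5, 8] / [6]
  Insert 2 (step 9): P = [1, 2, 5, 6, 7] / [3, 4] / [8, 9];  Q = [1, 2, 3, 4, 7] / [5, 8] / [6, 9]
Final shape: (5, 2, 2).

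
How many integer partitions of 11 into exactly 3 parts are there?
p(11, 3 parts) = 10

Partitions of n into exactly k parts ↔ partitions of n − k into at most k parts (subtract 1 from each part). For n = 11, k = 3, the partitions are: 9+1+1, 8+2+1, 7+3+1, 7+2+2, 6+4+1, 6+3+2, 5+5+1, 5+4+2, 5+3+3, 4+4+3. Count = 10.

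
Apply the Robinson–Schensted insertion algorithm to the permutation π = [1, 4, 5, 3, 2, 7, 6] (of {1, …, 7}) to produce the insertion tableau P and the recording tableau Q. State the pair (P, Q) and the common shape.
P = [1, 2, 5, 6] / [3, 7] / [4];  Q = [1, 2, 3, 6] / [4, 7] / [5];  common shape = (4, 2, 1)

Row-insert the values π_1, π_2, … into P one at a time, bumping the leftmost entry strictly greater than the inserted value down to the next row. The recording tableau Q records, in position (i, j), the step at which that cell was added to P.
  Insert 1 (step 1): P = [1];  Q = [1]
  Insert 4 (step 2): P = [1, 4];  Q = [1, 2]
  Insert 5 (step 3): P = [1, 4, 5];  Q = [1, 2, 3]
  Insert 3 (step 4): P = [1, 3, 5] / [4];  Q = [1, 2, 3] / [4]
  Insert 2 (step 5): P = [1, 2, 5] / [3] / [4];  Q = [1, 2, 3] / [4] / [5]
  Insert 7 (step 6): P = [1, 2, 5, 7] / [3] / [4];  Q = [1, 2, 3, 6] / [4] / [5]
  Insert 6 (step 7): P = [1, 2, 5, 6] / [3, 7] / [4];  Q = [1, 2, 3, 6] / [4, 7] / [5]
Final shape: (4, 2, 1).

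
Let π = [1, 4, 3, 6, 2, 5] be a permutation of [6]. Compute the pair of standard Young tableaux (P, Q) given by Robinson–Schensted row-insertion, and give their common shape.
P = [1, 2, 5] / [3, 6] / [4];  Q = [1, 2, 4] / [3, 6] / [5];  common shape = (3, 2, 1)

Row-insert the values π_1, π_2, … into P one at a time, bumping the leftmost entry strictly greater than the inserted value down to the next row. The recording tableau Q records, in position (i, j), the step at which that cell was added to P.
  Insert 1 (step 1): P = [1];  Q = [1]
  Insert 4 (step 2): P = [1, 4];  Q = [1, 2]
  Insert 3 (step 3): P = [1, 3] / [4];  Q = [1, 2] / [3]
  Insert 6 (step 4): P = [1, 3, 6] / [4];  Q = [1, 2, 4] / [3]
  Insert 2 (step 5): P = [1, 2, 6] / [3] / [4];  Q = [1, 2, 4] / [3] / [5]
  Insert 5 (step 6): P = [1, 2, 5] / [3, 6] / [4];  Q = [1, 2, 4] / [3, 6] / [5]
Final shape: (3, 2, 1).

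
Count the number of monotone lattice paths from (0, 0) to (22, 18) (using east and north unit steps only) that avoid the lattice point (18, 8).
Number of paths = 111816424525

Total paths from (0, 0) to (22, 18): C(40, 22) = 113380261800. Paths through (18, 8): (paths (0, 0) → (18, 8)) × (paths (18, 8) → (22, 18)) = C(26, 18) · C(14, 4) = 1562275 · 1001 = 1563837275. Avoidance count = 113380261800 − 1563837275 = 111816424525.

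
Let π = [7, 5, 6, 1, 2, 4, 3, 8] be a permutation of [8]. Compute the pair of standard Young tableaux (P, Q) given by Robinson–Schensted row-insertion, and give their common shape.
P = [1, 2, 3, 8] / [4, 6] / [5] / [7];  Q = [1, 3, 6, 8] / [2, 5] / [4] / [7];  common shape = (4, 2, 1, 1)

Row-insert the values π_1, π_2, … into P one at a time, bumping the leftmost entry strictly greater than the inserted value down to the next row. The recording tableau Q records, in position (i, j), the step at which that cell was added to P.
  Insert 7 (step 1): P = [7];  Q = [1]
  Insert 5 (step 2): P = [5] / [7];  Q = [1] / [2]
  Insert 6 (step 3): P = [5, 6] / [7];  Q = [1, 3] / [2]
  Insert 1 (step 4): P = [1, 6] / [5] / [7];  Q = [1, 3] / [2] / [4]
  Insert 2 (step 5): P = [1, 2] / [5, 6] / [7];  Q = [1, 3] / [2, 5] / [4]
  Insert 4 (step 6): P = [1, 2, 4] / [5, 6] / [7];  Q = [1, 3, 6] / [2, 5] / [4]
  Insert 3 (step 7): P = [1, 2, 3] / [4, 6] / [5] / [7];  Q = [1, 3, 6] / [2, 5] / [4] / [7]
  Insert 8 (step 8): P = [1, 2, 3, 8] / [4, 6] / [5] / [7];  Q = [1, 3, 6, 8] / [2, 5] / [4] / [7]
Final shape: (4, 2, 1, 1).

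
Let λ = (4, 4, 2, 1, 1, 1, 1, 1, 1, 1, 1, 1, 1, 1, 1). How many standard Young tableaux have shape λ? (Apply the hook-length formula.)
# SYT of shape (4, 4, 2, 1, 1, 1, 1, 1, 1, 1, 1, 1, 1, 1, 1) = 2282280

Hook-length formula: f^λ = n! / Π hook(c), product over all cells c of the Young diagram. For λ = (4, 4, 2, 1, 1, 1, 1, 1, 1, 1, 1, 1, 1, 1, 1), n = 22 boxes. Hook lengths by row (left-to-right, top-to-bottom): [18, 5, 3, 2]; [17, 4, 2, 1]; [14, 1]; [12]; [11]; [10]; [9]; [8]; [7]; [6]; [5]; [4]; [3]; [2]; [1]. Product of hooks = 492490285056000. So f^λ = 22! / 492490285056000 = 1124000727777607680000 / 492490285056000 = 2282280.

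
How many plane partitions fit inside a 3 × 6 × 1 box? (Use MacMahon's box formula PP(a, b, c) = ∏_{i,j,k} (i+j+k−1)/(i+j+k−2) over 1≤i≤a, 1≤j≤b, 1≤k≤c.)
PP(3, 6, 1) = 84

Evaluate the triple product over i = 1..3, j = 1..6, k = 1..1. The factors are (2/1) · (3/2) · (4/3) · (5/4) · (6/5) · (7/6) · (3/2) · (4/3) · … (18 factors total). The numerators and denominators telescope so the product is an integer; carrying out the multiplication exactly gives PP(3, 6, 1) = 84.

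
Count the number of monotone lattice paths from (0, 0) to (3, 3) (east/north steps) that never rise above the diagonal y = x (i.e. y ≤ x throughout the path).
Number of paths = 5

By the reflection principle (André's argument), the number of monotone paths to (3, 3) with n ≤ m that never go above y = x is C(6, 3) − C(6, 4) = 20 − 15 = 5.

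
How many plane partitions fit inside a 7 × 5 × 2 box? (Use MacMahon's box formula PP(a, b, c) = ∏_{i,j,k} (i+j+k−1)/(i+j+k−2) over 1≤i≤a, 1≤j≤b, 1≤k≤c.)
PP(7, 5, 2) = 169884

Evaluate the triple product over i = 1..7, j = 1..5, k = 1..2. The factors are (2/1) · (3/2) · (3/2) · (4/3) · (4/3) · (5/4) · (5/4) · (6/5) · … (70 factors total). The numerators and denominators telescope so the product is an integer; carrying out the multiplication exactly gives PP(7, 5, 2) = 169884.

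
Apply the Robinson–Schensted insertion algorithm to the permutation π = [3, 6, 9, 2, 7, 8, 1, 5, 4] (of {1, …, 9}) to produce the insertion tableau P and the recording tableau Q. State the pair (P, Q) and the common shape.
P = [1, 4, 7, 8] / [2, 5] / [3, 6] / [9];  Q = [1, 2, 3, 6] / [4, 5] / [7, 8] / [9];  common shape = (4, 2, 2, 1)

Row-insert the values π_1, π_2, … into P one at a time, bumping the leftmost entry strictly greater than the inserted value down to the next row. The recording tableau Q records, in position (i, j), the step at which that cell was added to P.
  Insert 3 (step 1): P = [3];  Q = [1]
  Insert 6 (step 2): P = [3, 6];  Q = [1, 2]
  Insert 9 (step 3): P = [3, 6, 9];  Q = [1, 2, 3]
  Insert 2 (step 4): P = [2, 6, 9] / [3];  Q = [1, 2, 3] / [4]
  Insert 7 (step 5): P = [2, 6, 7] / [3, 9];  Q = [1, 2, 3] / [4, 5]
  Insert 8 (step 6): P = [2, 6, 7, 8] / [3, 9];  Q = [1, 2, 3, 6] / [4, 5]
  Insert 1 (step 7): P = [1, 6, 7, 8] / [2, 9] / [3];  Q = [1, 2, 3, 6] / [4, 5] / [7]
  Insert 5 (step 8): P = [1, 5, 7, 8] / [2, 6] / [3, 9];  Q = [1, 2, 3, 6] / [4, 5] / [7, 8]
  Insert 4 (step 9): P = [1, 4, 7, 8] / [2, 5] / [3, 6] / [9];  Q = [1, 2, 3, 6] / [4, 5] / [7, 8] / [9]
Final shape: (4, 2, 2, 1).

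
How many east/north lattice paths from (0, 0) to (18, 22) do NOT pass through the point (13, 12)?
Number of paths = 97763760900

Total paths from (0, 0) to (18, 22): C(40, 18) = 113380261800. Paths through (13, 12): (paths (0, 0) → (13, 12)) × (paths (13, 12) → (18, 22)) = C(25, 13) · C(15, 5) = 5200300 · 3003 = 15616500900. Avoidance count = 113380261800 − 15616500900 = 97763760900.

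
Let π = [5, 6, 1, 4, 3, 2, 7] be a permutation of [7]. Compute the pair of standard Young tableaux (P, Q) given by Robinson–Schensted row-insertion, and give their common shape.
P = [1, 2, 7] / [3, 6] / [4] / [5];  Q = [1, 2, 7] / [3, 4] / [5] / [6];  common shape = (3, 2, 1, 1)

Row-insert the values π_1, π_2, … into P one at a time, bumping the leftmost entry strictly greater than the inserted value down to the next row. The recording tableau Q records, in position (i, j), the step at which that cell was added to P.
  Insert 5 (step 1): P = [5];  Q = [1]
  Insert 6 (step 2): P = [5, 6];  Q = [1, 2]
  Insert 1 (step 3): P = [1, 6] / [5];  Q = [1, 2] / [3]
  Insert 4 (step 4): P = [1, 4] / [5, 6];  Q = [1, 2] / [3, 4]
  Insert 3 (step 5): P = [1, 3] / [4, 6] / [5];  Q = [1, 2] / [3, 4] / [5]
  Insert 2 (step 6): P = [1, 2] / [3, 6] / [4] / [5];  Q = [1, 2] / [3, 4] / [5] / [6]
  Insert 7 (step 7): P = [1, 2, 7] / [3, 6] / [4] / [5];  Q = [1, 2, 7] / [3, 4] / [5] / [6]
Final shape: (3, 2, 1, 1).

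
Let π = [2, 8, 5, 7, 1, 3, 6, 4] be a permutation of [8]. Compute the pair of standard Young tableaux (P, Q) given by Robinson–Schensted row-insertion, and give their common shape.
P = [1, 3, 4] / [2, 5, 6] / [7] / [8];  Q = [1, 2, 4] / [3, 6, 7] / [5] / [8];  common shape = (3, 3, 1, 1)

Row-insert the values π_1, π_2, … into P one at a time, bumping the leftmost entry strictly greater than the inserted value down to the next row. The recording tableau Q records, in position (i, j), the step at which that cell was added to P.
  Insert 2 (step 1): P = [2];  Q = [1]
  Insert 8 (step 2): P = [2, 8];  Q = [1, 2]
  Insert 5 (step 3): P = [2, 5] / [8];  Q = [1, 2] / [3]
  Insert 7 (step 4): P = [2, 5, 7] / [8];  Q = [1, 2, 4] / [3]
  Insert 1 (step 5): P = [1, 5, 7] / [2] / [8];  Q = [1, 2, 4] / [3] / [5]
  Insert 3 (step 6): P = [1, 3, 7] / [2, 5] / [8];  Q = [1, 2, 4] / [3, 6] / [5]
  Insert 6 (step 7): P = [1, 3, 6] / [2, 5, 7] / [8];  Q = [1, 2, 4] / [3, 6, 7] / [5]
  Insert 4 (step 8): P = [1, 3, 4] / [2, 5, 6] / [7] / [8];  Q = [1, 2, 4] / [3, 6, 7] / [5] / [8]
Final shape: (3, 3, 1, 1).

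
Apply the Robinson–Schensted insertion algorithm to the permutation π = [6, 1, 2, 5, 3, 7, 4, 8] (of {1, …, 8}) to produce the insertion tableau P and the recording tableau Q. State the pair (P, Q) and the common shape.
P = [1, 2, 3, 4, 8] / [5, 7] / [6];  Q = [1, 3, 4, 6, 8] / [2, 7] / [5];  common shape = (5, 2, 1)

Row-insert the values π_1, π_2, … into P one at a time, bumping the leftmost entry strictly greater than the inserted value down to the next row. The recording tableau Q records, in position (i, j), the step at which that cell was added to P.
  Insert 6 (step 1): P = [6];  Q = [1]
  Insert 1 (step 2): P = [1] / [6];  Q = [1] / [2]
  Insert 2 (step 3): P = [1, 2] / [6];  Q = [1, 3] / [2]
  Insert 5 (step 4): P = [1, 2, 5] / [6];  Q = [1, 3, 4] / [2]
  Insert 3 (step 5): P = [1, 2, 3] / [5] / [6];  Q = [1, 3, 4] / [2] / [5]
  Insert 7 (step 6): P = [1, 2, 3, 7] / [5] / [6];  Q = [1, 3, 4, 6] / [2] / [5]
  Insert 4 (step 7): P = [1, 2, 3, 4] / [5, 7] / [6];  Q = [1, 3, 4, 6] / [2, 7] / [5]
  Insert 8 (step 8): P = [1, 2, 3, 4, 8] / [5, 7] / [6];  Q = [1, 3, 4, 6, 8] / [2, 7] / [5]
Final shape: (5, 2, 1).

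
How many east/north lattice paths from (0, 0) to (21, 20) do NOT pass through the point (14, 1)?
Number of paths = 269119070220

Total paths from (0, 0) to (21, 20): C(41, 21) = 269128937220. Paths through (14, 1): (paths (0, 0) → (14, 1)) × (paths (14, 1) → (21, 20)) = C(15, 14) · C(26, 7) = 15 · 657800 = 9867000. Avoidance count = 269128937220 − 9867000 = 269119070220.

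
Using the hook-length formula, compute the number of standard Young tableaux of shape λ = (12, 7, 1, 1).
# SYT of shape (12, 7, 1, 1) = 3292016

Hook-length formula: f^λ = n! / Π hook(c), product over all cells c of the Young diagram. For λ = (12, 7, 1, 1), n = 21 boxes. Hook lengths by row (left-to-right, top-to-bottom): [15, 12, 11, 10, 9, 8, 7, 5, 4, 3, 2, 1]; [9, 6, 5, 4, 3, 2, 1]; [2]; [1]. Product of hooks = 15519651840000. So f^λ = 21! / 15519651840000 = 51090942171709440000 / 15519651840000 = 3292016.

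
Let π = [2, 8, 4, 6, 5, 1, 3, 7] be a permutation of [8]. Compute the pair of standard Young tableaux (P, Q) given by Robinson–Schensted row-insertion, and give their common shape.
P = [1, 3, 5, 7] / [2, 4] / [6] / [8];  Q = [1, 2, 4, 8] / [3, 7] / [5] / [6];  common shape = (4, 2, 1, 1)

Row-insert the values π_1, π_2, … into P one at a time, bumping the leftmost entry strictly greater than the inserted value down to the next row. The recording tableau Q records, in position (i, j), the step at which that cell was added to P.
  Insert 2 (step 1): P = [2];  Q = [1]
  Insert 8 (step 2): P = [2, 8];  Q = [1, 2]
  Insert 4 (step 3): P = [2, 4] / [8];  Q = [1, 2] / [3]
  Insert 6 (step 4): P = [2, 4, 6] / [8];  Q = [1, 2, 4] / [3]
  Insert 5 (step 5): P = [2, 4, 5] / [6] / [8];  Q = [1, 2, 4] / [3] / [5]
  Insert 1 (step 6): P = [1, 4, 5] / [2] / [6] / [8];  Q = [1, 2, 4] / [3] / [5] / [6]
  Insert 3 (step 7): P = [1, 3, 5] / [2, 4] / [6] / [8];  Q = [1, 2, 4] / [3, 7] / [5] / [6]
  Insert 7 (step 8): P = [1, 3, 5, 7] / [2, 4] / [6] / [8];  Q = [1, 2, 4, 8] / [3, 7] / [5] / [6]
Final shape: (4, 2, 1, 1).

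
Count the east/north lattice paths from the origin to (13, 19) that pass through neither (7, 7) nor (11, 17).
Number of paths = 175429464

Inclusion–exclusion. Total paths: C(32, 13) = 347373600. Through P₁: C(14, 7)·C(18, 6) = 63711648. Through P₂: C(28, 11)·C(4, 2) = 128845080. Since P₁ is strictly southwest of P₂, a monotone path through both must visit P₁ then P₂; paths through both = C(14, 7)·C(14, 4)·C(4, 2) = 20612592. Avoid both = 347373600 − 63711648 − 128845080 + 20612592 = 175429464.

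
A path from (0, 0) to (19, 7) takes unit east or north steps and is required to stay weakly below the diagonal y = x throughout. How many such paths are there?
Number of paths = 427570

By the reflection principle (André's argument), the number of monotone paths to (19, 7) with n ≤ m that never go above y = x is C(26, 19) − C(26, 20) = 657800 − 230230 = 427570.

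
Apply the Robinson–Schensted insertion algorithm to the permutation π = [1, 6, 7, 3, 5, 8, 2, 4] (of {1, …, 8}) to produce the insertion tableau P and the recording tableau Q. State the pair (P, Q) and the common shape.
P = [1, 2, 4, 8] / [3, 5] / [6, 7];  Q = [1, 2, 3, 6] / [4, 5] / [7, 8];  common shape = (4, 2, 2)

Row-insert the values π_1, π_2, … into P one at a time, bumping the leftmost entry strictly greater than the inserted value down to the next row. The recording tableau Q records, in position (i, j), the step at which that cell was added to P.
  Insert 1 (step 1): P = [1];  Q = [1]
  Insert 6 (step 2): P = [1, 6];  Q = [1, 2]
  Insert 7 (step 3): P = [1, 6, 7];  Q = [1, 2, 3]
  Insert 3 (step 4): P = [1, 3, 7] / [6];  Q = [1, 2, 3] / [4]
  Insert 5 (step 5): P = [1, 3, 5] / [6, 7];  Q = [1, 2, 3] / [4, 5]
  Insert 8 (step 6): P = [1, 3, 5, 8] / [6, 7];  Q = [1, 2, 3, 6] / [4, 5]
  Insert 2 (step 7): P = [1, 2, 5, 8] / [3, 7] / [6];  Q = [1, 2, 3, 6] / [4, 5] / [7]
  Insert 4 (step 8): P = [1, 2, 4, 8] / [3, 5] / [6, 7];  Q = [1, 2, 3, 6] / [4, 5] / [7, 8]
Final shape: (4, 2, 2).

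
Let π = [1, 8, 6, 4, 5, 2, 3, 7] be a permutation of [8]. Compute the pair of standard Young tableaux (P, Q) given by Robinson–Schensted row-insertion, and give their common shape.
P = [1, 2, 3, 7] / [4, 5] / [6] / [8];  Q = [1, 2, 5, 8] / [3, 7] / [4] / [6];  common shape = (4, 2, 1, 1)

Row-insert the values π_1, π_2, … into P one at a time, bumping the leftmost entry strictly greater than the inserted value down to the next row. The recording tableau Q records, in position (i, j), the step at which that cell was added to P.
  Insert 1 (step 1): P = [1];  Q = [1]
  Insert 8 (step 2): P = [1, 8];  Q = [1, 2]
  Insert 6 (step 3): P = [1, 6] / [8];  Q = [1, 2] / [3]
  Insert 4 (step 4): P = [1, 4] / [6] / [8];  Q = [1, 2] / [3] / [4]
  Insert 5 (step 5): P = [1, 4, 5] / [6] / [8];  Q = [1, 2, 5] / [3] / [4]
  Insert 2 (step 6): P = [1, 2, 5] / [4] / [6] / [8];  Q = [1, 2, 5] / [3] / [4] / [6]
  Insert 3 (step 7): P = [1, 2, 3] / [4, 5] / [6] / [8];  Q = [1, 2, 5] / [3, 7] / [4] / [6]
  Insert 7 (step 8): P = [1, 2, 3, 7] / [4, 5] / [6] / [8];  Q = [1, 2, 5, 8] / [3, 7] / [4] / [6]
Final shape: (4, 2, 1, 1).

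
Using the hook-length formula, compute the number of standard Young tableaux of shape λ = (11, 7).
# SYT of shape (11, 7) = 13260

Hook-length formula: f^λ = n! / Π hook(c), product over all cells c of the Young diagram. For λ = (11, 7), n = 18 boxes. Hook lengths by row (left-to-right, top-to-bottom): [12, 11, 10, 9, 8, 7, 6, 4, 3, 2, 1]; [7, 6, 5, 4, 3, 2, 1]. Product of hooks = 482833612800. So f^λ = 18! / 482833612800 = 6402373705728000 / 482833612800 = 13260.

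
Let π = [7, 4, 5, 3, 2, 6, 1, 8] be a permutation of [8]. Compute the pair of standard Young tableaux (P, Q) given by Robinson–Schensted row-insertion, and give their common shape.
P = [1, 5, 6, 8] / [2] / [3] / [4] / [7];  Q = [1, 3, 6, 8] / [2] / [4] / [5] / [7];  common shape = (4, 1, 1, 1, 1)

Row-insert the values π_1, π_2, … into P one at a time, bumping the leftmost entry strictly greater than the inserted value down to the next row. The recording tableau Q records, in position (i, j), the step at which that cell was added to P.
  Insert 7 (step 1): P = [7];  Q = [1]
  Insert 4 (step 2): P = [4] / [7];  Q = [1] / [2]
  Insert 5 (step 3): P = [4, 5] / [7];  Q = [1, 3] / [2]
  Insert 3 (step 4): P = [3, 5] / [4] / [7];  Q = [1, 3] / [2] / [4]
  Insert 2 (step 5): P = [2, 5] / [3] / [4] / [7];  Q = [1, 3] / [2] / [4] / [5]
  Insert 6 (step 6): P = [2, 5, 6] / [3] / [4] / [7];  Q = [1, 3, 6] / [2] / [4] / [5]
  Insert 1 (step 7): P = [1, 5, 6] / [2] / [3] / [4] / [7];  Q = [1, 3, 6] / [2] / [4] / [5] / [7]
  Insert 8 (step 8): P = [1, 5, 6, 8] / [2] / [3] / [4] / [7];  Q = [1, 3, 6, 8] / [2] / [4] / [5] / [7]
Final shape: (4, 1, 1, 1, 1).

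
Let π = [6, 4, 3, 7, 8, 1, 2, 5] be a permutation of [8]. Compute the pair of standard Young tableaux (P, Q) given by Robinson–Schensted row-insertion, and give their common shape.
P = [1, 2, 5] / [3, 7, 8] / [4] / [6];  Q = [1, 4, 5] / [2, 7, 8] / [3] / [6];  common shape = (3, 3, 1, 1)

Row-insert the values π_1, π_2, … into P one at a time, bumping the leftmost entry strictly greater than the inserted value down to the next row. The recording tableau Q records, in position (i, j), the step at which that cell was added to P.
  Insert 6 (step 1): P = [6];  Q = [1]
  Insert 4 (step 2): P = [4] / [6];  Q = [1] / [2]
  Insert 3 (step 3): P = [3] / [4] / [6];  Q = [1] / [2] / [3]
  Insert 7 (step 4): P = [3, 7] / [4] / [6];  Q = [1, 4] / [2] / [3]
  Insert 8 (step 5): P = [3, 7, 8] / [4] / [6];  Q = [1, 4, 5] / [2] / [3]
  Insert 1 (step 6): P = [1, 7, 8] / [3] / [4] / [6];  Q = [1, 4, 5] / [2] / [3] / [6]
  Insert 2 (step 7): P = [1, 2, 8] / [3, 7] / [4] / [6];  Q = [1, 4, 5] / [2, 7] / [3] / [6]
  Insert 5 (step 8): P = [1, 2, 5] / [3, 7, 8] / [4] / [6];  Q = [1, 4, 5] / [2, 7, 8] / [3] / [6]
Final shape: (3, 3, 1, 1).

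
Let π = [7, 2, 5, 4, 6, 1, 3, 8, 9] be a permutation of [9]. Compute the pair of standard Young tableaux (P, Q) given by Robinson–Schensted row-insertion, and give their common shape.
P = [1, 3, 6, 8, 9] / [2, 4] / [5] / [7];  Q = [1, 3, 5, 8, 9] / [2, 7] / [4] / [6];  common shape = (5, 2, 1, 1)

Row-insert the values π_1, π_2, … into P one at a time, bumping the leftmost entry strictly greater than the inserted value down to the next row. The recording tableau Q records, in position (i, j), the step at which that cell was added to P.
  Insert 7 (step 1): P = [7];  Q = [1]
  Insert 2 (step 2): P = [2] / [7];  Q = [1] / [2]
  Insert 5 (step 3): P = [2, 5] / [7];  Q = [1, 3] / [2]
  Insert 4 (step 4): P = [2, 4] / [5] / [7];  Q = [1, 3] / [2] / [4]
  Insert 6 (step 5): P = [2, 4, 6] / [5] / [7];  Q = [1, 3, 5] / [2] / [4]
  Insert 1 (step 6): P = [1, 4, 6] / [2] / [5] / [7];  Q = [1, 3, 5] / [2] / [4] / [6]
  Insert 3 (step 7): P = [1, 3, 6] / [2, 4] / [5] / [7];  Q = [1, 3, 5] / [2, 7] / [4] / [6]
  Insert 8 (step 8): P = [1, 3, 6, 8] / [2, 4] / [5] / [7];  Q = [1, 3, 5, 8] / [2, 7] / [4] / [6]
  Insert 9 (step 9): P = [1, 3, 6, 8, 9] / [2, 4] / [5] / [7];  Q = [1, 3, 5, 8, 9] / [2, 7] / [4] / [6]
Final shape: (5, 2, 1, 1).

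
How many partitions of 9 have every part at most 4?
p(9, parts ≤ 4) = 18

Partitions of 9 with all parts ≤ 4: 4+4+1, 4+3+2, 4+3+1+1, 4+2+2+1, 4+2+1+1+1, 4+1+1+1+1+1, 3+3+3, 3+3+2+1, 3+3+1+1+1, 3+2+2+2, 3+2+2+1+1, 3+2+1+1+1+1, 3+1+1+1+1+1+1, 2+2+2+2+1, 2+2+2+1+1+1, 2+2+1+1+1+1+1, 2+1+1+1+1+1+1+1, 1+1+1+1+1+1+1+1+1. Count = 18.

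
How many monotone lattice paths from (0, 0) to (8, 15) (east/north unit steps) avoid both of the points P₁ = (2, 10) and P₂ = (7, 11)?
Number of paths = 302682

Inclusion–exclusion. Total paths: C(23, 8) = 490314. Through P₁: C(12, 2)·C(11, 6) = 30492. Through P₂: C(18, 7)·C(5, 1) = 159120. Since P₁ is strictly southwest of P₂, a monotone path through both must visit P₁ then P₂; paths through both = C(12, 2)·C(6, 5)·C(5, 1) = 1980. Avoid both = 490314 − 30492 − 159120 + 1980 = 302682.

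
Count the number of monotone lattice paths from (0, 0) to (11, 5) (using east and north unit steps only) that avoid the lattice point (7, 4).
Number of paths = 2718

Total paths from (0, 0) to (11, 5): C(16, 11) = 4368. Paths through (7, 4): (paths (0, 0) → (7, 4)) × (paths (7, 4) → (11, 5)) = C(11, 7) · C(5, 4) = 330 · 5 = 1650. Avoidance count = 4368 − 1650 = 2718.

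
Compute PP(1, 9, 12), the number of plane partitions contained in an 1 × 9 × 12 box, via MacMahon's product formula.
PP(1, 9, 12) = 293930

Evaluate the triple product over i = 1..1, j = 1..9, k = 1..12. The factors are (2/1) · (3/2) · (4/3) · (5/4) · (6/5) · (7/6) · (8/7) · (9/8) · … (108 factors total). The numerators and denominators telescope so the product is an integer; carrying out the multiplication exactly gives PP(1, 9, 12) = 293930.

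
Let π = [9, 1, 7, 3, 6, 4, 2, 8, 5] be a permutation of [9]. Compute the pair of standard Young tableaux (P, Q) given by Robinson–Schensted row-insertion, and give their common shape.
P = [1, 2, 4, 5] / [3, 8] / [6] / [7] / [9];  Q = [1, 3, 5, 8] / [2, 9] / [4] / [6] / [7];  common shape = (4, 2, 1, 1, 1)

Row-insert the values π_1, π_2, … into P one at a time, bumping the leftmost entry strictly greater than the inserted value down to the next row. The recording tableau Q records, in position (i, j), the step at which that cell was added to P.
  Insert 9 (step 1): P = [9];  Q = [1]
  Insert 1 (step 2): P = [1] / [9];  Q = [1] / [2]
  Insert 7 (step 3): P = [1, 7] / [9];  Q = [1, 3] / [2]
  Insert 3 (step 4): P = [1, 3] / [7] / [9];  Q = [1, 3] / [2] / [4]
  Insert 6 (step 5): P = [1, 3, 6] / [7] / [9];  Q = [1, 3, 5] / [2] / [4]
  Insert 4 (step 6): P = [1, 3, 4] / [6] / [7] / [9];  Q = [1, 3, 5] / [2] / [4] / [6]
  Insert 2 (step 7): P = [1, 2, 4] / [3] / [6] / [7] / [9];  Q = [1, 3, 5] / [2] / [4] / [6] / [7]
  Insert 8 (step 8): P = [1, 2, 4, 8] / [3] / [6] / [7] / [9];  Q = [1, 3, 5, 8] / [2] / [4] / [6] / [7]
  Insert 5 (step 9): P = [1, 2, 4, 5] / [3, 8] / [6] / [7] / [9];  Q = [1, 3, 5, 8] / [2, 9] / [4] / [6] / [7]
Final shape: (4, 2, 1, 1, 1).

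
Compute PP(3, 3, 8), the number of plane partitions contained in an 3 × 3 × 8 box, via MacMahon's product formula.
PP(3, 3, 8) = 259545

Evaluate the triple product over i = 1..3, j = 1..3, k = 1..8. The factors are (2/1) · (3/2) · (4/3) · (5/4) · (6/5) · (7/6) · (8/7) · (9/8) · … (72 factors total). The numerators and denominators telescope so the product is an integer; carrying out the multiplication exactly gives PP(3, 3, 8) = 259545.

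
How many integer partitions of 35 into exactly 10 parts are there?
p(35, 10 parts) = 1455

Partitions of n into exactly k parts are in bijection with partitions of n − k into at most k parts (subtract 1 from each part). So p(35, exactly 10) = p(25, parts ≤ 10). Computing via the recurrence p(m, j) = p(m, j−1) + p(m−j, j) gives 1455.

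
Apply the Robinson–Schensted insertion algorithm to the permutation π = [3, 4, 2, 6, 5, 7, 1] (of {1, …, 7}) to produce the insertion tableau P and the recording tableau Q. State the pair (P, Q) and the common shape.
P = [1, 4, 5, 7] / [2, 6] / [3];  Q = [1, 2, 4, 6] / [3, 5] / [7];  common shape = (4, 2, 1)

Row-insert the values π_1, π_2, … into P one at a time, bumping the leftmost entry strictly greater than the inserted value down to the next row. The recording tableau Q records, in position (i, j), the step at which that cell was added to P.
  Insert 3 (step 1): P = [3];  Q = [1]
  Insert 4 (step 2): P = [3, 4];  Q = [1, 2]
  Insert 2 (step 3): P = [2, 4] / [3];  Q = [1, 2] / [3]
  Insert 6 (step 4): P = [2, 4, 6] / [3];  Q = [1, 2, 4] / [3]
  Insert 5 (step 5): P = [2, 4, 5] / [3, 6];  Q = [1, 2, 4] / [3, 5]
  Insert 7 (step 6): P = [2, 4, 5, 7] / [3, 6];  Q = [1, 2, 4, 6] / [3, 5]
  Insert 1 (step 7): P = [1, 4, 5, 7] / [2, 6] / [3];  Q = [1, 2, 4, 6] / [3, 5] / [7]
Final shape: (4, 2, 1).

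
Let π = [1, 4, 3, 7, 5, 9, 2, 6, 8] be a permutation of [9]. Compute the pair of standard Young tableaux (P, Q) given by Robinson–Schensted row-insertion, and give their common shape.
P = [1, 2, 5, 6, 8] / [3, 7, 9] / [4];  Q = [1, 2, 4, 6, 9] / [3, 5, 8] / [7];  common shape = (5, 3, 1)

Row-insert the values π_1, π_2, … into P one at a time, bumping the leftmost entry strictly greater than the inserted value down to the next row. The recording tableau Q records, in position (i, j), the step at which that cell was added to P.
  Insert 1 (step 1): P = [1];  Q = [1]
  Insert 4 (step 2): P = [1, 4];  Q = [1, 2]
  Insert 3 (step 3): P = [1, 3] / [4];  Q = [1, 2] / [3]
  Insert 7 (step 4): P = [1, 3, 7] / [4];  Q = [1, 2, 4] / [3]
  Insert 5 (step 5): P = [1, 3, 5] / [4, 7];  Q = [1, 2, 4] / [3, 5]
  Insert 9 (step 6): P = [1, 3, 5, 9] / [4, 7];  Q = [1, 2, 4, 6] / [3, 5]
  Insert 2 (step 7): P = [1, 2, 5, 9] / [3, 7] / [4];  Q = [1, 2, 4, 6] / [3, 5] / [7]
  Insert 6 (step 8): P = [1, 2, 5, 6] / [3, 7, 9] / [4];  Q = [1, 2, 4, 6] / [3, 5, 8] / [7]
  Insert 8 (step 9): P = [1, 2, 5, 6, 8] / [3, 7, 9] / [4];  Q = [1, 2, 4, 6, 9] / [3, 5, 8] / [7]
Final shape: (5, 3, 1).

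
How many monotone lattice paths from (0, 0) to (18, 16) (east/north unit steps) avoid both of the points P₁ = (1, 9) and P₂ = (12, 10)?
Number of paths = 1603110366

Inclusion–exclusion. Total paths: C(34, 18) = 2203961430. Through P₁: C(10, 1)·C(24, 17) = 3461040. Through P₂: C(22, 12)·C(12, 6) = 597500904. Since P₁ is strictly southwest of P₂, a monotone path through both must visit P₁ then P₂; paths through both = C(10, 1)·C(12, 11)·C(12, 6) = 110880. Avoid both = 2203961430 − 3461040 − 597500904 + 110880 = 1603110366.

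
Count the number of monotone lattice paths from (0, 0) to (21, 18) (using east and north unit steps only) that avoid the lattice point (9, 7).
Number of paths = 46891371670

Total paths from (0, 0) to (21, 18): C(39, 21) = 62359143990. Paths through (9, 7): (paths (0, 0) → (9, 7)) × (paths (9, 7) → (21, 18)) = C(16, 9) · C(23, 12) = 11440 · 1352078 = 15467772320. Avoidance count = 62359143990 − 15467772320 = 46891371670.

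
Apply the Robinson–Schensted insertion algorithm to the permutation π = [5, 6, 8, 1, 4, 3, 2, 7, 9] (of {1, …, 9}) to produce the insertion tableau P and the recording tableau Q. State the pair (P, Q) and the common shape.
P = [1, 2, 7, 9] / [3, 6, 8] / [4] / [5];  Q = [1, 2, 3, 9] / [4, 5, 8] / [6] / [7];  common shape = (4, 3, 1, 1)

Row-insert the values π_1, π_2, … into P one at a time, bumping the leftmost entry strictly greater than the inserted value down to the next row. The recording tableau Q records, in position (i, j), the step at which that cell was added to P.
  Insert 5 (step 1): P = [5];  Q = [1]
  Insert 6 (step 2): P = [5, 6];  Q = [1, 2]
  Insert 8 (step 3): P = [5, 6, 8];  Q = [1, 2, 3]
  Insert 1 (step 4): P = [1, 6, 8] / [5];  Q = [1, 2, 3] / [4]
  Insert 4 (step 5): P = [1, 4, 8] / [5, 6];  Q = [1, 2, 3] / [4, 5]
  Insert 3 (step 6): P = [1, 3, 8] / [4, 6] / [5];  Q = [1, 2, 3] / [4, 5] / [6]
  Insert 2 (step 7): P = [1, 2, 8] / [3, 6] / [4] / [5];  Q = [1, 2, 3] / [4, 5] / [6] / [7]
  Insert 7 (step 8): P = [1, 2, 7] / [3, 6, 8] / [4] / [5];  Q = [1, 2, 3] / [4, 5, 8] / [6] / [7]
  Insert 9 (step 9): P = [1, 2, 7, 9] / [3, 6, 8] / [4] / [5];  Q = [1, 2, 3, 9] / [4, 5, 8] / [6] / [7]
Final shape: (4, 3, 1, 1).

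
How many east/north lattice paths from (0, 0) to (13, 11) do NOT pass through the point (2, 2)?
Number of paths = 1488384

Total paths from (0, 0) to (13, 11): C(24, 13) = 2496144. Paths through (2, 2): (paths (0, 0) → (2, 2)) × (paths (2, 2) → (13, 11)) = C(4, 2) · C(20, 11) = 6 · 167960 = 1007760. Avoidance count = 2496144 − 1007760 = 1488384.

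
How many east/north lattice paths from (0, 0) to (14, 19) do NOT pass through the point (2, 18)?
Number of paths = 818806730

Total paths from (0, 0) to (14, 19): C(33, 14) = 818809200. Paths through (2, 18): (paths (0, 0) → (2, 18)) × (paths (2, 18) → (14, 19)) = C(20, 2) · C(13, 12) = 190 · 13 = 2470. Avoidance count = 818809200 − 2470 = 818806730.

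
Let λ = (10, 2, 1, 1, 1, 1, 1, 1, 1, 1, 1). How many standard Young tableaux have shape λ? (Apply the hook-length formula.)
# SYT of shape (10, 2, 1, 1, 1, 1, 1, 1, 1, 1, 1) = 1587222

Hook-length formula: f^λ = n! / Π hook(c), product over all cells c of the Young diagram. For λ = (10, 2, 1, 1, 1, 1, 1, 1, 1, 1, 1), n = 21 boxes. Hook lengths by row (left-to-right, top-to-bottom): [20, 10, 8, 7, 6, 5, 4, 3, 2, 1]; [11, 1]; [9]; [8]; [7]; [6]; [5]; [4]; [3]; [2]; [1]. Product of hooks = 32188907520000. So f^λ = 21! / 32188907520000 = 51090942171709440000 / 32188907520000 = 1587222.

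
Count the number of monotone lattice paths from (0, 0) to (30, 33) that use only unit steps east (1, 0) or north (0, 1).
Number of paths = 860778005594247069

A monotone lattice path from (0, 0) to (30, 33) consists of 30 east steps and 33 north steps in some order, so it is determined by which 30 of the 63 steps are east. The count is C(63, 30) = 860778005594247069.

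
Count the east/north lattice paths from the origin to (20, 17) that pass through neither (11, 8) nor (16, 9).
Number of paths = 11443777785

Inclusion–exclusion. Total paths: C(37, 20) = 15905368710. Through P₁: C(19, 11)·C(18, 9) = 3674796840. Through P₂: C(25, 16)·C(12, 4) = 1011272625. Since P₁ is strictly southwest of P₂, a monotone path through both must visit P₁ then P₂; paths through both = C(19, 11)·C(6, 5)·C(12, 4) = 224478540. Avoid both = 15905368710 − 3674796840 − 1011272625 + 224478540 = 11443777785.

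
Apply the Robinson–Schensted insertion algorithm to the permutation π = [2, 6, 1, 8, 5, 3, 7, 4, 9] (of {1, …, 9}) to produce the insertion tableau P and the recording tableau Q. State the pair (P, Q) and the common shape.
P = [1, 3, 4, 9] / [2, 5, 7] / [6, 8];  Q = [1, 2, 4, 9] / [3, 5, 7] / [6, 8];  common shape = (4, 3, 2)

Row-insert the values π_1, π_2, … into P one at a time, bumping the leftmost entry strictly greater than the inserted value down to the next row. The recording tableau Q records, in position (i, j), the step at which that cell was added to P.
  Insert 2 (step 1): P = [2];  Q = [1]
  Insert 6 (step 2): P = [2, 6];  Q = [1, 2]
  Insert 1 (step 3): P = [1, 6] / [2];  Q = [1, 2] / [3]
  Insert 8 (step 4): P = [1, 6, 8] / [2];  Q = [1, 2, 4] / [3]
  Insert 5 (step 5): P = [1, 5, 8] / [2, 6];  Q = [1, 2, 4] / [3, 5]
  Insert 3 (step 6): P = [1, 3, 8] / [2, 5] / [6];  Q = [1, 2, 4] / [3, 5] / [6]
  Insert 7 (step 7): P = [1, 3, 7] / [2, 5, 8] / [6];  Q = [1, 2, 4] / [3, 5, 7] / [6]
  Insert 4 (step 8): P = [1, 3, 4] / [2, 5, 7] / [6, 8];  Q = [1, 2, 4] / [3, 5, 7] / [6, 8]
  Insert 9 (step 9): P = [1, 3, 4, 9] / [2, 5, 7] / [6, 8];  Q = [1, 2, 4, 9] / [3, 5, 7] / [6, 8]
Final shape: (4, 3, 2).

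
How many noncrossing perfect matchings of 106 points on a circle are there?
C_53 = 116157871455782434250553845880

These noncrossing handshakes are counted by the Catalan number C_n = (1/(n + 1)) · C(2n, n). For n = 53: C_53 = (1/54) · C(106, 53) = 6272525058612251449529907677520/54 = 116157871455782434250553845880.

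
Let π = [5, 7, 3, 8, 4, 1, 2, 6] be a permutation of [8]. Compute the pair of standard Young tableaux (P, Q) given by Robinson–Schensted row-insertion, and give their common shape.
P = [1, 2, 6] / [3, 4, 8] / [5, 7];  Q = [1, 2, 4] / [3, 5, 8] / [6, 7];  common shape = (3, 3, 2)

Row-insert the values π_1, π_2, … into P one at a time, bumping the leftmost entry strictly greater than the inserted value down to the next row. The recording tableau Q records, in position (i, j), the step at which that cell was added to P.
  Insert 5 (step 1): P = [5];  Q = [1]
  Insert 7 (step 2): P = [5, 7];  Q = [1, 2]
  Insert 3 (step 3): P = [3, 7] / [5];  Q = [1, 2] / [3]
  Insert 8 (step 4): P = [3, 7, 8] / [5];  Q = [1, 2, 4] / [3]
  Insert 4 (step 5): P = [3, 4, 8] / [5, 7];  Q = [1, 2, 4] / [3, 5]
  Insert 1 (step 6): P = [1, 4, 8] / [3, 7] / [5];  Q = [1, 2, 4] / [3, 5] / [6]
  Insert 2 (step 7): P = [1, 2, 8] / [3, 4] / [5, 7];  Q = [1, 2, 4] / [3, 5] / [6, 7]
  Insert 6 (step 8): P = [1, 2, 6] / [3, 4, 8] / [5, 7];  Q = [1, 2, 4] / [3, 5, 8] / [6, 7]
Final shape: (3, 3, 2).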